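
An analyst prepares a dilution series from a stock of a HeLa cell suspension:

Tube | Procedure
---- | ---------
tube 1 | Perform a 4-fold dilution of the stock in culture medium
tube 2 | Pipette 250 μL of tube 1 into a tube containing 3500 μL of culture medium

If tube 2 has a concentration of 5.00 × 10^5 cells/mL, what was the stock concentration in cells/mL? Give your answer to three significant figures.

Step 1: 4-fold → factor 4
Step 2: 250 μL + 3500 μL = 3750 μL total → factor 3750/250 = 15
Overall dilution factor = 4 × 15 = 60
Stock = 5.00 × 10^5 cells/mL × 60 = 3.00 × 10^7 cells/mL

3.00 × 10^7 cells/mL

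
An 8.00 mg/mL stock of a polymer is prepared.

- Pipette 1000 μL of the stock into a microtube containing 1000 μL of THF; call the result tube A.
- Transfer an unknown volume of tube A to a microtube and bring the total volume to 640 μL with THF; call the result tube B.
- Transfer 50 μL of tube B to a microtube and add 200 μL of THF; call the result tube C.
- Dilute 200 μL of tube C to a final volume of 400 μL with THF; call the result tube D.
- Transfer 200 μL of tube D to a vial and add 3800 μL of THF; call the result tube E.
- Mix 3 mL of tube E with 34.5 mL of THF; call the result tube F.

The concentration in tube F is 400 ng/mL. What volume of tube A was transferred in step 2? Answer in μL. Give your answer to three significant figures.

Step 1: 1000 μL + 1000 μL = 2000 μL total → factor 2000/1000 = 2
Step 2: v brought to 640 μL → factor = 640 μL/v
Step 3: 50 μL + 200 μL = 250 μL total → factor 250/50 = 5
Step 4: 200 μL brought to 400 μL → factor 400/200 = 2
Step 5: 200 μL + 3800 μL = 4000 μL total → factor 4000/200 = 20
Step 6: 3 mL + 34.5 mL = 37.5 mL total → factor 37.5/3 = 12.5
Product of known-step factors = 5000
Overall factor = 8.00 mg/mL / (400 ng/mL) = 20000
Step-2 factor = 20000 / 5000 = 4
v = 640 μL / 4 = 160 μL

160 μL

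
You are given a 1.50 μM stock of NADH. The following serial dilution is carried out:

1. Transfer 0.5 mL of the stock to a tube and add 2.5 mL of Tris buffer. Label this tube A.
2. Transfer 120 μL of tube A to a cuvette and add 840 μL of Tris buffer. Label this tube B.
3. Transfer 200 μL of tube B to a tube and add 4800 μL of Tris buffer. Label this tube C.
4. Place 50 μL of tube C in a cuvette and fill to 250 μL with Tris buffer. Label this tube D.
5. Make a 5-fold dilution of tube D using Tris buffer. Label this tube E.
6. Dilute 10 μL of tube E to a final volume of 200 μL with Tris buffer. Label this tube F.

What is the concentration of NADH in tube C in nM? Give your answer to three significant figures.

Step 1: 0.5 mL + 2.5 mL = 3 mL total → factor 3/0.5 = 6
Step 2: 120 μL + 840 μL = 960 μL total → factor 960/120 = 8
Step 3: 200 μL + 4800 μL = 5000 μL total → factor 5000/200 = 25
Dilution factor through tube C = 6 × 8 × 25 = 1200
[tube C] = 1.50 μM / 1200 = 0.001250 μM = 1.25 nM

1.25 nM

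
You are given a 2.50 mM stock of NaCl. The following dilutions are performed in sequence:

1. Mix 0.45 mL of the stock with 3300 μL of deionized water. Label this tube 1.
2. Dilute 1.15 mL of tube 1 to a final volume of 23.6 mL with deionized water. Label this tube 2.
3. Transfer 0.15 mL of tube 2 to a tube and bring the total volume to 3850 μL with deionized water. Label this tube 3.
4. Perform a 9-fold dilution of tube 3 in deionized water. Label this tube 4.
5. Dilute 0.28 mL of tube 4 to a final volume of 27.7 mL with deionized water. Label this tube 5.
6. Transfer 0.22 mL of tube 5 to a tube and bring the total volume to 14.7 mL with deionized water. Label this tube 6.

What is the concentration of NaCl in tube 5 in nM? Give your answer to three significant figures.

0.640 nM

Step 1: 0.45 mL + 3300 μL = 3.75 mL total → factor 3.75/0.45 = 8.3333
Step 2: 1.15 mL brought to 23.6 mL → factor 23.6/1.15 = 20.522
Step 3: 0.15 mL brought to 3850 μL → factor 3.85/0.15 = 25.667
Step 4: 9-fold → factor 9
Step 5: 0.28 mL brought to 27.7 mL → factor 27.7/0.28 = 98.929
Dilution factor through tube 5 = 8.3333 × 20.522 × 25.667 × 9 × 98.929 = 3.9081 × 10^6
[tube 5] = 2.50 mM / 3.9081 × 10^6 = 6.397 × 10^-7 mM = 0.640 nM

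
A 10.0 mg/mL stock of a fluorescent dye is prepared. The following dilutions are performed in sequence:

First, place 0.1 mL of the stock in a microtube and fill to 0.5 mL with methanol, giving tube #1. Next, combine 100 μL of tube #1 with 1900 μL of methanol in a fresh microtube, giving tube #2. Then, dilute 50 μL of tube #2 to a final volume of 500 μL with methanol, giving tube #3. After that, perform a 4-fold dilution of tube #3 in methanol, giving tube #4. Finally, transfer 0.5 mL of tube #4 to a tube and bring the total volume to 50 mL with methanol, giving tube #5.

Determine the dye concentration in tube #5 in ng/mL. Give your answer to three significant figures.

Step 1: 0.1 mL brought to 0.5 mL → factor 0.5/0.1 = 5
Step 2: 100 μL + 1900 μL = 2000 μL total → factor 2000/100 = 20
Step 3: 50 μL brought to 500 μL → factor 500/50 = 10
Step 4: 4-fold → factor 4
Step 5: 0.5 mL brought to 50 mL → factor 50/0.5 = 100
Overall dilution factor = 5 × 20 × 10 × 4 × 100 = 4 × 10^5
Final = 10.0 mg/mL / 4 × 10^5 = 2.500 × 10^-5 mg/mL = 25.0 ng/mL

25.0 ng/mL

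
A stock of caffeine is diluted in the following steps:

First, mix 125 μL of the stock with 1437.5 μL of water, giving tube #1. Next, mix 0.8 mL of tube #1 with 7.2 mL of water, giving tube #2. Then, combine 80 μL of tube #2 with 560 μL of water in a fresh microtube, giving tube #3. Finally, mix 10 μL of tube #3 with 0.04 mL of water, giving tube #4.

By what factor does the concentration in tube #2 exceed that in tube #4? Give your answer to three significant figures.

40.0

Step 1: 125 μL + 1437.5 μL = 1562.5 μL total → factor 1562.5/125 = 12.5
Step 2: 0.8 mL + 7.2 mL = 8 mL total → factor 8/0.8 = 10
Step 3: 80 μL + 560 μL = 640 μL total → factor 640/80 = 8
Step 4: 10 μL + 0.04 mL = 50 μL total → factor 50/10 = 5
Dilution factor to tube #2 = 125; to tube #4 = 5000
[tube #2]/[tube #4] = (factor to tube #4)/(factor to tube #2) = 5000/125 = 40.0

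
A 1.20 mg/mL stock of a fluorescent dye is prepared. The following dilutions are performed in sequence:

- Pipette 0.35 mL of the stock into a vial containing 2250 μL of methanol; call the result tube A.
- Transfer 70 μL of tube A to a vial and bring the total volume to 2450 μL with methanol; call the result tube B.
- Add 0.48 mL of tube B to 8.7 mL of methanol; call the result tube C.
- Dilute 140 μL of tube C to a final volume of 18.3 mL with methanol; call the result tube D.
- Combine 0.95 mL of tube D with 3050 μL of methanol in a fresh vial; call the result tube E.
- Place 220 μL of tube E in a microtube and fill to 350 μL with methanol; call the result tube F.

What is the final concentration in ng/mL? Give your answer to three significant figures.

Step 1: 0.35 mL + 2250 μL = 2.6 mL total → factor 2.6/0.35 = 7.4286
Step 2: 70 μL brought to 2450 μL → factor 2450/70 = 35
Step 3: 0.48 mL + 8.7 mL = 9.18 mL total → factor 9.18/0.48 = 19.125
Step 4: 140 μL brought to 18.3 mL → factor 18300/140 = 130.71
Step 5: 0.95 mL + 3050 μL = 4 mL total → factor 4/0.95 = 4.2105
Step 6: 220 μL brought to 350 μL → factor 350/220 = 1.5909
Overall dilution factor = 7.4286 × 35 × 19.125 × 130.71 × 4.2105 × 1.5909 = 4.3539 × 10^6
Final = 1.20 mg/mL / 4.3539 × 10^6 = 2.756 × 10^-7 mg/mL = 0.276 ng/mL

0.276 ng/mL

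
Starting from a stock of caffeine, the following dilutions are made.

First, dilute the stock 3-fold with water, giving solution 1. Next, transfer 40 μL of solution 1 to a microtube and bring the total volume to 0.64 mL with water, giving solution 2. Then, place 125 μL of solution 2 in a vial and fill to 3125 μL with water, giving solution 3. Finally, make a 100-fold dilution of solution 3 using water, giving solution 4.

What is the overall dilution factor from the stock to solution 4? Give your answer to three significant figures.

Step 1: 3-fold → factor 3
Step 2: 40 μL brought to 0.64 mL → factor 640/40 = 16
Step 3: 125 μL brought to 3125 μL → factor 3125/125 = 25
Step 4: 100-fold → factor 100
Overall dilution factor = 3 × 16 × 25 × 100 = 1.2 × 10^5

1.20 × 10^5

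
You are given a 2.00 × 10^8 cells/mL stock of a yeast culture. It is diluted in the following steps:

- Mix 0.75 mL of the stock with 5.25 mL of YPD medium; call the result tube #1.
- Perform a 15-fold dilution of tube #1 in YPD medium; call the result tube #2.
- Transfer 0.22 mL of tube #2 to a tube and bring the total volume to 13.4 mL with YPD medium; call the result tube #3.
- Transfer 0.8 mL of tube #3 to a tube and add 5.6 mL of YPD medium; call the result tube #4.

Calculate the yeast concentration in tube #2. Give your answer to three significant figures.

Step 1: 0.75 mL + 5.25 mL = 6 mL total → factor 6/0.75 = 8
Step 2: 15-fold → factor 15
Dilution factor through tube #2 = 8 × 15 = 120
[tube #2] = 2.00 × 10^8 cells/mL / 120 = 1.67 × 10^6 cells/mL

1.67 × 10^6 cells/mL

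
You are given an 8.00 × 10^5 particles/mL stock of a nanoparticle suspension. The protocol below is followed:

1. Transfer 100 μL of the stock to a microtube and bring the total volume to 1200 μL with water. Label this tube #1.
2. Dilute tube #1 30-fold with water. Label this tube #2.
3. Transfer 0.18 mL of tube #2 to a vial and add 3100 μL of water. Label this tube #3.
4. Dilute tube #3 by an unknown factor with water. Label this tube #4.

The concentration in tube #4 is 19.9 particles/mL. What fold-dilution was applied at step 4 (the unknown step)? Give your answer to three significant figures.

Step 1: 100 μL brought to 1200 μL → factor 1200/100 = 12
Step 2: 30-fold → factor 30
Step 3: 0.18 mL + 3100 μL = 3.28 mL total → factor 3.28/0.18 = 18.222
Step 4: unknown factor x
Product of known-step factors = 6560
Overall factor = 8.00 × 10^5 particles/mL / (19.9 particles/mL) = 40201
x = 40201 / 6560 = 6.13

6.13-fold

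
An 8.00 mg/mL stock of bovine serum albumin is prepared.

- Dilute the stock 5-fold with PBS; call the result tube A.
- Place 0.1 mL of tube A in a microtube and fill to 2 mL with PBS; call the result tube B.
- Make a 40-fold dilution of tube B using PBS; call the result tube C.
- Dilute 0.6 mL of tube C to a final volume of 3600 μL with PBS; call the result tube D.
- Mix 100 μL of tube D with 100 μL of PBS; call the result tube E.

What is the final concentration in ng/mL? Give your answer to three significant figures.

167 ng/mL

Step 1: 5-fold → factor 5
Step 2: 0.1 mL brought to 2 mL → factor 2/0.1 = 20
Step 3: 40-fold → factor 40
Step 4: 0.6 mL brought to 3600 μL → factor 3.6/0.6 = 6
Step 5: 100 μL + 100 μL = 200 μL total → factor 200/100 = 2
Overall dilution factor = 5 × 20 × 40 × 6 × 2 = 48000
Final = 8.00 mg/mL / 48000 = 0.0001667 mg/mL = 167 ng/mL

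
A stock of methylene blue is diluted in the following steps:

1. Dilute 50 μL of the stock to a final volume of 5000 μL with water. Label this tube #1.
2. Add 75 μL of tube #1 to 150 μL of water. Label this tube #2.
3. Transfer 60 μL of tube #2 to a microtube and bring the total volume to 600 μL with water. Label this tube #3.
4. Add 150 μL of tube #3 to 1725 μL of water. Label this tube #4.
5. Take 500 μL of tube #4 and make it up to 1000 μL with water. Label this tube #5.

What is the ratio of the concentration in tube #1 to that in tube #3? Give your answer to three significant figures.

30.0

Step 1: 50 μL brought to 5000 μL → factor 5000/50 = 100
Step 2: 75 μL + 150 μL = 225 μL total → factor 225/75 = 3
Step 3: 60 μL brought to 600 μL → factor 600/60 = 10
Dilution factor to tube #1 = 100; to tube #3 = 3000
[tube #1]/[tube #3] = (factor to tube #3)/(factor to tube #1) = 3000/100 = 30.0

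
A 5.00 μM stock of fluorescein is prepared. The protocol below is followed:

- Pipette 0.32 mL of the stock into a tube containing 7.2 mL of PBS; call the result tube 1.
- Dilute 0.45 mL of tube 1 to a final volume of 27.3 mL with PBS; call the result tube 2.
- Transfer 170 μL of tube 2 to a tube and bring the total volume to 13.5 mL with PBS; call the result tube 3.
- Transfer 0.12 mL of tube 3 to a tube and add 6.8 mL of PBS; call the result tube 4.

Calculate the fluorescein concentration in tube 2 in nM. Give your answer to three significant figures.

Step 1: 0.32 mL + 7.2 mL = 7.52 mL total → factor 7.52/0.32 = 23.5
Step 2: 0.45 mL brought to 27.3 mL → factor 27.3/0.45 = 60.667
Dilution factor through tube 2 = 23.5 × 60.667 = 1425.7
[tube 2] = 5.00 μM / 1425.7 = 0.003507 μM = 3.51 nM

3.51 nM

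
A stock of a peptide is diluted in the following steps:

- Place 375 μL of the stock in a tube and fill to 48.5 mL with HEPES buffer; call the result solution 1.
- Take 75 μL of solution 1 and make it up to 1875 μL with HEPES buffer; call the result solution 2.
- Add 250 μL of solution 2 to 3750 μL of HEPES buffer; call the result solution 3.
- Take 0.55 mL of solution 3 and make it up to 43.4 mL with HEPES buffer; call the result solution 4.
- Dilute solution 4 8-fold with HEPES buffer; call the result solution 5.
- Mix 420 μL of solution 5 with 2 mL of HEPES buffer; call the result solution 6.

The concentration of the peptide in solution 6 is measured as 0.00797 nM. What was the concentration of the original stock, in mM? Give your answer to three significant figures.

Step 1: 375 μL brought to 48.5 mL → factor 48500/375 = 129.33
Step 2: 75 μL brought to 1875 μL → factor 1875/75 = 25
Step 3: 250 μL + 3750 μL = 4000 μL total → factor 4000/250 = 16
Step 4: 0.55 mL brought to 43.4 mL → factor 43.4/0.55 = 78.909
Step 5: 8-fold → factor 8
Step 6: 420 μL + 2 mL = 2420 μL total → factor 2420/420 = 5.7619
Overall dilution factor = 129.33 × 25 × 16 × 78.909 × 8 × 5.7619 = 1.8817 × 10^8
Stock = 0.00797 nM × 1.8817 × 10^8 = 1.500 × 10^6 nM = 1.50 mM

1.50 mM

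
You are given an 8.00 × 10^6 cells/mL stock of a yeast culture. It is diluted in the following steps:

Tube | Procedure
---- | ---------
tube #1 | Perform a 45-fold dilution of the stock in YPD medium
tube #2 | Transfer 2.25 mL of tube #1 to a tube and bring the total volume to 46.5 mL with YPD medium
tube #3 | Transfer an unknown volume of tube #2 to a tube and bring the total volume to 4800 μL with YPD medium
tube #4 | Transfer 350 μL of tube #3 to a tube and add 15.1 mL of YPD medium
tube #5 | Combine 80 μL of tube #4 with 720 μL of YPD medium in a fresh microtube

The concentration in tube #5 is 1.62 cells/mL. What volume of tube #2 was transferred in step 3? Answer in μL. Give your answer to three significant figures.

399 μL

Step 1: 45-fold → factor 45
Step 2: 2.25 mL brought to 46.5 mL → factor 46.5/2.25 = 20.667
Step 3: v brought to 4800 μL → factor = 4800 μL/v
Step 4: 350 μL + 15.1 mL = 15450 μL total → factor 15450/350 = 44.143
Step 5: 80 μL + 720 μL = 800 μL total → factor 800/80 = 10
Product of known-step factors = 4.1053 × 10^5
Overall factor = 8.00 × 10^6 cells/mL / (1.62 cells/mL) = 4.9383 × 10^6
Step-3 factor = 4.9383 × 10^6 / 4.1053 × 10^5 = 12.029
v = 4800 μL / 12.029 = 399 μL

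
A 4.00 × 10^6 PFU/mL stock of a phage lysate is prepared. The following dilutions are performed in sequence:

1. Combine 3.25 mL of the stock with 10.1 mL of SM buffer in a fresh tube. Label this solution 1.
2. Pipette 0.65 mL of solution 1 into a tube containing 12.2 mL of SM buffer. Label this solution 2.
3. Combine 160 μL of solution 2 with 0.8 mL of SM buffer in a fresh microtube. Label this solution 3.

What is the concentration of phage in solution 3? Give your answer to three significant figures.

8.21 × 10^3 PFU/mL

Step 1: 3.25 mL + 10.1 mL = 13.35 mL total → factor 13.35/3.25 = 4.1077
Step 2: 0.65 mL + 12.2 mL = 12.85 mL total → factor 12.85/0.65 = 19.769
Step 3: 160 μL + 0.8 mL = 960 μL total → factor 960/160 = 6
Overall dilution factor = 4.1077 × 19.769 × 6 = 487.24
Final = 4.00 × 10^6 PFU/mL / 487.24 = 8.21 × 10^3 PFU/mL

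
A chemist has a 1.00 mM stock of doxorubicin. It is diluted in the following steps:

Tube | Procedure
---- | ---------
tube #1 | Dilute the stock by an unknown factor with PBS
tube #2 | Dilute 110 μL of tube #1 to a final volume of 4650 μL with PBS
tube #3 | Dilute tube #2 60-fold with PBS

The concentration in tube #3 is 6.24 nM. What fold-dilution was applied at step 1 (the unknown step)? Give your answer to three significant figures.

Step 1: unknown factor x
Step 2: 110 μL brought to 4650 μL → factor 4650/110 = 42.273
Step 3: 60-fold → factor 60
Product of known-step factors = 2536.4
Overall factor = 1.00 mM / (6.24 nM) = 1.6026 × 10^5
x = 1.6026 × 10^5 / 2536.4 = 63.2

63.2-fold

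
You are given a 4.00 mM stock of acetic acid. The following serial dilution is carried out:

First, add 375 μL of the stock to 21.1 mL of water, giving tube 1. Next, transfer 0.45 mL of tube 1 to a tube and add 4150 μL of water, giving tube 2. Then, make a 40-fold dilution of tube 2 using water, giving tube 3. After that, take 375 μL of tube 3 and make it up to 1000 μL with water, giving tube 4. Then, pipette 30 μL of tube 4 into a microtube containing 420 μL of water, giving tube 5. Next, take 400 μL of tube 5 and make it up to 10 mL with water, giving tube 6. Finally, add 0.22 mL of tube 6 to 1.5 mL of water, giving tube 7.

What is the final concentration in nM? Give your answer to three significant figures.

0.0218 nM

Step 1: 375 μL + 21.1 mL = 21475 μL total → factor 21475/375 = 57.267
Step 2: 0.45 mL + 4150 μL = 4.6 mL total → factor 4.6/0.45 = 10.222
Step 3: 40-fold → factor 40
Step 4: 375 μL brought to 1000 μL → factor 1000/375 = 2.6667
Step 5: 30 μL + 420 μL = 450 μL total → factor 450/30 = 15
Step 6: 400 μL brought to 10 mL → factor 10000/400 = 25
Step 7: 0.22 mL + 1.5 mL = 1.72 mL total → factor 1.72/0.22 = 7.8182
Overall dilution factor = 57.267 × 10.222 × 40 × 2.6667 × 15 × 25 × 7.8182 = 1.8307 × 10^8
Final = 4.00 mM / 1.8307 × 10^8 = 2.185 × 10^-8 mM = 0.0218 nM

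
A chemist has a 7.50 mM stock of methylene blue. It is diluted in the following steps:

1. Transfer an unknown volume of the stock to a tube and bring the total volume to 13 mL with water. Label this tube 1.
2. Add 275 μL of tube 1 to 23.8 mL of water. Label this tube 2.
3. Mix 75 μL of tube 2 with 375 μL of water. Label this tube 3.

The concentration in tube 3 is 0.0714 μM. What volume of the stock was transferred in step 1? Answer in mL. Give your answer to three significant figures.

Step 1: v brought to 13 mL → factor = 13 mL/v
Step 2: 275 μL + 23.8 mL = 24075 μL total → factor 24075/275 = 87.545
Step 3: 75 μL + 375 μL = 450 μL total → factor 450/75 = 6
Product of known-step factors = 525.27
Overall factor = 7.50 mM / (0.0714 μM) = 1.0504 × 10^5
Step-1 factor = 1.0504 × 10^5 / 525.27 = 199.98
v = 13 mL / 199.98 = 0.0650 mL

0.0650 mL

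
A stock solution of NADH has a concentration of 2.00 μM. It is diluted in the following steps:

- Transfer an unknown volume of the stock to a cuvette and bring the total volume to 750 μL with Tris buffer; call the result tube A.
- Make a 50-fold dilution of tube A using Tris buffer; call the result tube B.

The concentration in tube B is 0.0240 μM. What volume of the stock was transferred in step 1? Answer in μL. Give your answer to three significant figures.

Step 1: v brought to 750 μL → factor = 750 μL/v
Step 2: 50-fold → factor 50
Product of known-step factors = 50
Overall factor = 2.00 μM / (0.0240 μM) = 83.333
Step-1 factor = 83.333 / 50 = 1.6667
v = 750 μL / 1.6667 = 450 μL

450 μL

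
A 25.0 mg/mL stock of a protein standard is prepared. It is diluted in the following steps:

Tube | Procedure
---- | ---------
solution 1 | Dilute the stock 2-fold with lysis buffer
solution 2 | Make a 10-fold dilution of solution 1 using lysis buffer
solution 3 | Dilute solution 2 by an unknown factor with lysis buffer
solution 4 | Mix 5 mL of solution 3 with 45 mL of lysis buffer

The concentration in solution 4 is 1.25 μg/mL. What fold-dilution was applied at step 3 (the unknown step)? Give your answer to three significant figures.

100-fold

Step 1: 2-fold → factor 2
Step 2: 10-fold → factor 10
Step 3: unknown factor x
Step 4: 5 mL + 45 mL = 50 mL total → factor 50/5 = 10
Product of known-step factors = 200
Overall factor = 25.0 mg/mL / (1.25 μg/mL) = 20000
x = 20000 / 200 = 100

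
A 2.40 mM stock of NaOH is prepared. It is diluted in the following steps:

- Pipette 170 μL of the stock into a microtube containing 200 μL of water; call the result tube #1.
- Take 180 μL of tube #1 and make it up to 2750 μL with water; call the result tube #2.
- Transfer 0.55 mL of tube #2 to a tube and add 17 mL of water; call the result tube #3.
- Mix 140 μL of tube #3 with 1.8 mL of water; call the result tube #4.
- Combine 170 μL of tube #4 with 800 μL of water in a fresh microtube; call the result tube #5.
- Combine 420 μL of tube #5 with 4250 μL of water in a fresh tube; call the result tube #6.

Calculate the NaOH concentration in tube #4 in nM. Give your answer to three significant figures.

163 nM

Step 1: 170 μL + 200 μL = 370 μL total → factor 370/170 = 2.1765
Step 2: 180 μL brought to 2750 μL → factor 2750/180 = 15.278
Step 3: 0.55 mL + 17 mL = 17.55 mL total → factor 17.55/0.55 = 31.909
Step 4: 140 μL + 1.8 mL = 1940 μL total → factor 1940/140 = 13.857
Dilution factor through tube #4 = 2.1765 × 15.278 × 31.909 × 13.857 = 14703
[tube #4] = 2.40 mM / 14703 = 0.0001632 mM = 163 nM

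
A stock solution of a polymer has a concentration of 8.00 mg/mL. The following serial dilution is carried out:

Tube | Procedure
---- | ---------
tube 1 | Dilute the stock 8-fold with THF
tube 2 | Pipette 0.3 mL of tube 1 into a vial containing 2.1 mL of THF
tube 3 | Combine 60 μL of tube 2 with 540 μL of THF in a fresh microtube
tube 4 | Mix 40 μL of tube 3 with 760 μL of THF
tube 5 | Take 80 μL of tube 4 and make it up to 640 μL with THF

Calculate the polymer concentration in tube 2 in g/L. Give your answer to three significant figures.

Step 1: 8-fold → factor 8
Step 2: 0.3 mL + 2.1 mL = 2.4 mL total → factor 2.4/0.3 = 8
Dilution factor through tube 2 = 8 × 8 = 64
[tube 2] = 8.00 mg/mL / 64 = 0.1250 mg/mL = 0.125 g/L

0.125 g/L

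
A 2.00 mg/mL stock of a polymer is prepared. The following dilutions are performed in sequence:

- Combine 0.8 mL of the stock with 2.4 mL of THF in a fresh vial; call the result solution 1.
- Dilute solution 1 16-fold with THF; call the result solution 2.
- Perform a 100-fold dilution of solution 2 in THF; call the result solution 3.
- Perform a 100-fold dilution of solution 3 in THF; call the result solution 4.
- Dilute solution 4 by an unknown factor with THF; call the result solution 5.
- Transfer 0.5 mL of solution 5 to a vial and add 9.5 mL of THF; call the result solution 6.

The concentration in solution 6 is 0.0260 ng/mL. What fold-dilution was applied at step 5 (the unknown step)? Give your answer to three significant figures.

Step 1: 0.8 mL + 2.4 mL = 3.2 mL total → factor 3.2/0.8 = 4
Step 2: 16-fold → factor 16
Step 3: 100-fold → factor 100
Step 4: 100-fold → factor 100
Step 5: unknown factor x
Step 6: 0.5 mL + 9.5 mL = 10 mL total → factor 10/0.5 = 20
Product of known-step factors = 1.28 × 10^7
Overall factor = 2.00 mg/mL / (0.0260 ng/mL) = 7.6923 × 10^7
x = 7.6923 × 10^7 / 1.28 × 10^7 = 6.01

6.01-fold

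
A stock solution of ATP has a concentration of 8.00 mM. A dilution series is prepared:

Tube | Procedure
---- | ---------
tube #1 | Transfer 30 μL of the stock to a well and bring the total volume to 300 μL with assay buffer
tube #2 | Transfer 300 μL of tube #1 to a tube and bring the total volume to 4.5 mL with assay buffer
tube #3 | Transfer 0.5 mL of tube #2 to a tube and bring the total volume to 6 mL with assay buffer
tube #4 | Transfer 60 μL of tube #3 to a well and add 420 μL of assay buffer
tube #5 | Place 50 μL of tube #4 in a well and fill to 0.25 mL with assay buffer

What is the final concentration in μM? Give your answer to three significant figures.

0.111 μM

Step 1: 30 μL brought to 300 μL → factor 300/30 = 10
Step 2: 300 μL brought to 4.5 mL → factor 4500/300 = 15
Step 3: 0.5 mL brought to 6 mL → factor 6/0.5 = 12
Step 4: 60 μL + 420 μL = 480 μL total → factor 480/60 = 8
Step 5: 50 μL brought to 0.25 mL → factor 250/50 = 5
Overall dilution factor = 10 × 15 × 12 × 8 × 5 = 72000
Final = 8.00 mM / 72000 = 0.0001111 mM = 0.111 μM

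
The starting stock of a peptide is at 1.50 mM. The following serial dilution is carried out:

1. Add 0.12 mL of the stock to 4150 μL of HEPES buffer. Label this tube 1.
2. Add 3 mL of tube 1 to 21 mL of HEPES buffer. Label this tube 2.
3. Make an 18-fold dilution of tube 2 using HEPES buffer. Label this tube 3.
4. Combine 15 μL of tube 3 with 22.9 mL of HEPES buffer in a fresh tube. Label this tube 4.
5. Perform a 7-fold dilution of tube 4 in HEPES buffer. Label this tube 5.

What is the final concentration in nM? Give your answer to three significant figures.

0.0274 nM

Step 1: 0.12 mL + 4150 μL = 4.27 mL total → factor 4.27/0.12 = 35.583
Step 2: 3 mL + 21 mL = 24 mL total → factor 24/3 = 8
Step 3: 18-fold → factor 18
Step 4: 15 μL + 22.9 mL = 22915 μL total → factor 22915/15 = 1527.7
Step 5: 7-fold → factor 7
Overall dilution factor = 35.583 × 8 × 18 × 1527.7 × 7 = 5.4794 × 10^7
Final = 1.50 mM / 5.4794 × 10^7 = 2.738 × 10^-8 mM = 0.0274 nM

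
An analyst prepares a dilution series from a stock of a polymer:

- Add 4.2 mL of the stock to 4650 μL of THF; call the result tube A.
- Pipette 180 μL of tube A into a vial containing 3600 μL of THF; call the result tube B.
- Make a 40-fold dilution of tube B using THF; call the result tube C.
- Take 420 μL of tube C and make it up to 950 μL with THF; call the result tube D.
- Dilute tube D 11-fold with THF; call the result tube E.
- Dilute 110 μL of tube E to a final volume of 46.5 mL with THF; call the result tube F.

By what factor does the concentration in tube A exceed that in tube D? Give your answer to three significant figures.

Step 1: 4.2 mL + 4650 μL = 8.85 mL total → factor 8.85/4.2 = 2.1071
Step 2: 180 μL + 3600 μL = 3780 μL total → factor 3780/180 = 21
Step 3: 40-fold → factor 40
Step 4: 420 μL brought to 950 μL → factor 950/420 = 2.2619
Dilution factor to tube A = 2.1071; to tube D = 4003.6
[tube A]/[tube D] = (factor to tube D)/(factor to tube A) = 4003.6/2.1071 = 1.90 × 10^3

1.90 × 10^3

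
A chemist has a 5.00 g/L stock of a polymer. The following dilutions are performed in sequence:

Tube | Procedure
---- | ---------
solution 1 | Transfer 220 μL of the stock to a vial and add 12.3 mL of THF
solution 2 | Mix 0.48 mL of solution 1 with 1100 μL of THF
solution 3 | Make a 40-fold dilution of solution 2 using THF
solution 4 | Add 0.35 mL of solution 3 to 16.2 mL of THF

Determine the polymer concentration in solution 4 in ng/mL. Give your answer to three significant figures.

14.1 ng/mL

Step 1: 220 μL + 12.3 mL = 12520 μL total → factor 12520/220 = 56.909
Step 2: 0.48 mL + 1100 μL = 1.58 mL total → factor 1.58/0.48 = 3.2917
Step 3: 40-fold → factor 40
Step 4: 0.35 mL + 16.2 mL = 16.55 mL total → factor 16.55/0.35 = 47.286
Overall dilution factor = 56.909 × 3.2917 × 40 × 47.286 = 3.5431 × 10^5
Final = 5.00 g/L / 3.5431 × 10^5 = 1.411 × 10^-5 g/L = 14.1 ng/mL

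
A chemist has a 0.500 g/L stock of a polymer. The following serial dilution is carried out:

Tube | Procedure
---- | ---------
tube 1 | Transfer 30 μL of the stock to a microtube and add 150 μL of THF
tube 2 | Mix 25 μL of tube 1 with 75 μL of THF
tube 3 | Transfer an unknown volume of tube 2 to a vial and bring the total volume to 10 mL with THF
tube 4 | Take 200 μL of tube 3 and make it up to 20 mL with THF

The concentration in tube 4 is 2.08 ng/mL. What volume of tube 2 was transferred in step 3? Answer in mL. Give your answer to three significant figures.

0.0998 mL

Step 1: 30 μL + 150 μL = 180 μL total → factor 180/30 = 6
Step 2: 25 μL + 75 μL = 100 μL total → factor 100/25 = 4
Step 3: v brought to 10 mL → factor = 10 mL/v
Step 4: 200 μL brought to 20 mL → factor 20000/200 = 100
Product of known-step factors = 2400
Overall factor = 0.500 g/L / (2.08 ng/mL) = 2.4038 × 10^5
Step-3 factor = 2.4038 × 10^5 / 2400 = 100.16
v = 10 mL / 100.16 = 0.0998 mL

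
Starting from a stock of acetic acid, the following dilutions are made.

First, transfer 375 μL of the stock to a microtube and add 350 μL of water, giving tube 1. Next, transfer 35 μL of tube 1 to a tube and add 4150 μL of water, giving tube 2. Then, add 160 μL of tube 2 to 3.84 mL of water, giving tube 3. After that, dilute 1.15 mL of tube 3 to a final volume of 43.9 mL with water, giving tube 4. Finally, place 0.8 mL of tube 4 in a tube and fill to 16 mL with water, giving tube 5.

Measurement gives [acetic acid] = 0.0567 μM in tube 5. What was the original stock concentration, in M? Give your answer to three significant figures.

Step 1: 375 μL + 350 μL = 725 μL total → factor 725/375 = 1.9333
Step 2: 35 μL + 4150 μL = 4185 μL total → factor 4185/35 = 119.57
Step 3: 160 μL + 3.84 mL = 4000 μL total → factor 4000/160 = 25
Step 4: 1.15 mL brought to 43.9 mL → factor 43.9/1.15 = 38.174
Step 5: 0.8 mL brought to 16 mL → factor 16/0.8 = 20
Overall dilution factor = 1.9333 × 119.57 × 25 × 38.174 × 20 = 4.4124 × 10^6
Stock = 0.0567 μM × 4.4124 × 10^6 = 2.502 × 10^5 μM = 0.250 M

0.250 M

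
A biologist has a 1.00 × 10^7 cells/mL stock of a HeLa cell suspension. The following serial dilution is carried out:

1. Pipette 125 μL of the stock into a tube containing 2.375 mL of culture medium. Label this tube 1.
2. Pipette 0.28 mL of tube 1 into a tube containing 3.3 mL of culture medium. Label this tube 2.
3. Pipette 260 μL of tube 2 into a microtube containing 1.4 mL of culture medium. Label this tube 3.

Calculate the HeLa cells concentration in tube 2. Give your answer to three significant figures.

3.91 × 10^4 cells/mL

Step 1: 125 μL + 2.375 mL = 2500 μL total → factor 2500/125 = 20
Step 2: 0.28 mL + 3.3 mL = 3.58 mL total → factor 3.58/0.28 = 12.786
Dilution factor through tube 2 = 20 × 12.786 = 255.71
[tube 2] = 1.00 × 10^7 cells/mL / 255.71 = 3.91 × 10^4 cells/mL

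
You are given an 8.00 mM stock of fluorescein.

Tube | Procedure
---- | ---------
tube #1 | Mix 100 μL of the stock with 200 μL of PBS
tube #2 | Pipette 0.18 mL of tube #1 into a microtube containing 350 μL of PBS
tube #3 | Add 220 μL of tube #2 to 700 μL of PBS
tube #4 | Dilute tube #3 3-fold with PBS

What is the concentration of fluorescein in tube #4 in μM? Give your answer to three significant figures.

Step 1: 100 μL + 200 μL = 300 μL total → factor 300/100 = 3
Step 2: 0.18 mL + 350 μL = 0.53 mL total → factor 0.53/0.18 = 2.9444
Step 3: 220 μL + 700 μL = 920 μL total → factor 920/220 = 4.1818
Step 4: 3-fold → factor 3
Overall dilution factor = 3 × 2.9444 × 4.1818 × 3 = 110.82
Final = 8.00 mM / 110.82 = 0.07219 mM = 72.2 μM

72.2 μM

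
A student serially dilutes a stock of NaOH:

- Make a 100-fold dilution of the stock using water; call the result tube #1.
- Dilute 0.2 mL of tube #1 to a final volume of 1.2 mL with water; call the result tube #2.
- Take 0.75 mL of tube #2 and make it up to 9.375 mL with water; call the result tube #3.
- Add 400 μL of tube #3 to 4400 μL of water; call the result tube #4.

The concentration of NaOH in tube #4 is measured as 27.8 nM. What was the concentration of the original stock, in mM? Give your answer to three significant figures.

Step 1: 100-fold → factor 100
Step 2: 0.2 mL brought to 1.2 mL → factor 1.2/0.2 = 6
Step 3: 0.75 mL brought to 9.375 mL → factor 9.375/0.75 = 12.5
Step 4: 400 μL + 4400 μL = 4800 μL total → factor 4800/400 = 12
Overall dilution factor = 100 × 6 × 12.5 × 12 = 90000
Stock = 27.8 nM × 90000 = 2.502 × 10^6 nM = 2.50 mM

2.50 mM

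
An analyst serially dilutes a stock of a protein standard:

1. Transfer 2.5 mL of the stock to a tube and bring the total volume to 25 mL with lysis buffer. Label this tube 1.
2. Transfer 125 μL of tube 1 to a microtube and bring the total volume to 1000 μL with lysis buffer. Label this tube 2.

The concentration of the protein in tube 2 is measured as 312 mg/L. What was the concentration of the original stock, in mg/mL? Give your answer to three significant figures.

Step 1: 2.5 mL brought to 25 mL → factor 25/2.5 = 10
Step 2: 125 μL brought to 1000 μL → factor 1000/125 = 8
Overall dilution factor = 10 × 8 = 80
Stock = 312 mg/L × 80 = 2.496 × 10^4 mg/L = 25.0 mg/mL

25.0 mg/mL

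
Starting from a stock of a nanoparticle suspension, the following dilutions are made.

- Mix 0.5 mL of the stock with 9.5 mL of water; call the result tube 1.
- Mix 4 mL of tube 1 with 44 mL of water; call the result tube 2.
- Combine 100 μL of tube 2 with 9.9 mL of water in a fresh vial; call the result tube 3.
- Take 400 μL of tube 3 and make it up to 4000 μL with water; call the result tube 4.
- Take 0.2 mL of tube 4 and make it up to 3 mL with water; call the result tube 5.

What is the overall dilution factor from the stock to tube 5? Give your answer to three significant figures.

3.60 × 10^6

Step 1: 0.5 mL + 9.5 mL = 10 mL total → factor 10/0.5 = 20
Step 2: 4 mL + 44 mL = 48 mL total → factor 48/4 = 12
Step 3: 100 μL + 9.9 mL = 10000 μL total → factor 10000/100 = 100
Step 4: 400 μL brought to 4000 μL → factor 4000/400 = 10
Step 5: 0.2 mL brought to 3 mL → factor 3/0.2 = 15
Overall dilution factor = 20 × 12 × 100 × 10 × 15 = 3.6 × 10^6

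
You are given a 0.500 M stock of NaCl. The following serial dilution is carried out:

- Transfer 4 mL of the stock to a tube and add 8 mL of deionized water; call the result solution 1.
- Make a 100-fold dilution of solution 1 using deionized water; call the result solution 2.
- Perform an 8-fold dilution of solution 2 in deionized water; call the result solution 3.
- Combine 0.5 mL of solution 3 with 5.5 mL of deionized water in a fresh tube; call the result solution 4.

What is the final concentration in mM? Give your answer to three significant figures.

Step 1: 4 mL + 8 mL = 12 mL total → factor 12/4 = 3
Step 2: 100-fold → factor 100
Step 3: 8-fold → factor 8
Step 4: 0.5 mL + 5.5 mL = 6 mL total → factor 6/0.5 = 12
Overall dilution factor = 3 × 100 × 8 × 12 = 28800
Final = 0.500 M / 28800 = 1.736 × 10^-5 M = 0.0174 mM

0.0174 mM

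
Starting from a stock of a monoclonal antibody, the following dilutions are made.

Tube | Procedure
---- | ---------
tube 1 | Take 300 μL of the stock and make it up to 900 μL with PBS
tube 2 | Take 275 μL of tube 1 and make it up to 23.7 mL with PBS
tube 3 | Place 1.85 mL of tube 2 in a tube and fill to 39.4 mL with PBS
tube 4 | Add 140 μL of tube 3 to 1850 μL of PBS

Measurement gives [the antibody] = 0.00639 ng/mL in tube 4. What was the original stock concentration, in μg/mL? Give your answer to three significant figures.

Step 1: 300 μL brought to 900 μL → factor 900/300 = 3
Step 2: 275 μL brought to 23.7 mL → factor 23700/275 = 86.182
Step 3: 1.85 mL brought to 39.4 mL → factor 39.4/1.85 = 21.297
Step 4: 140 μL + 1850 μL = 1990 μL total → factor 1990/140 = 14.214
Overall dilution factor = 3 × 86.182 × 21.297 × 14.214 = 78268
Stock = 0.00639 ng/mL × 78268 = 500.1 ng/mL = 0.500 μg/mL

0.500 μg/mL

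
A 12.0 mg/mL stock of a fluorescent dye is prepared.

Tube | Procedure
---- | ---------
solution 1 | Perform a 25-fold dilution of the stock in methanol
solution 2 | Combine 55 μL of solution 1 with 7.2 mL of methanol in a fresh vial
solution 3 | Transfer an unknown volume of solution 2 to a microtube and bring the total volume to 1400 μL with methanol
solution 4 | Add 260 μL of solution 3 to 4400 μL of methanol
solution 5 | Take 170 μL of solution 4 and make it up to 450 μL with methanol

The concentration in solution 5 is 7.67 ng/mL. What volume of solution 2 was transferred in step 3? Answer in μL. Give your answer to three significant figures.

140 μL

Step 1: 25-fold → factor 25
Step 2: 55 μL + 7.2 mL = 7255 μL total → factor 7255/55 = 131.91
Step 3: v brought to 1400 μL → factor = 1400 μL/v
Step 4: 260 μL + 4400 μL = 4660 μL total → factor 4660/260 = 17.923
Step 5: 170 μL brought to 450 μL → factor 450/170 = 2.6471
Product of known-step factors = 1.5646 × 10^5
Overall factor = 12.0 mg/mL / (7.67 ng/mL) = 1.5645 × 10^6
Step-3 factor = 1.5645 × 10^6 / 1.5646 × 10^5 = 9.9999
v = 1400 μL / 9.9999 = 140 μL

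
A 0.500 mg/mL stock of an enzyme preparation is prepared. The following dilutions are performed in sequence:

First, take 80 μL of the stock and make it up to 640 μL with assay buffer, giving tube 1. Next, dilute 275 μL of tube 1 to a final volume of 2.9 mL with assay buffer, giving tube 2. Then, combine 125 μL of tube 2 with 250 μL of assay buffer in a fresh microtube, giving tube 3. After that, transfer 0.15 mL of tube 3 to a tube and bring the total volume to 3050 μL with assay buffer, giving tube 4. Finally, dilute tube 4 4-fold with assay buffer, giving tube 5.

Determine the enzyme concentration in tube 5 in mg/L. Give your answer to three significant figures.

Step 1: 80 μL brought to 640 μL → factor 640/80 = 8
Step 2: 275 μL brought to 2.9 mL → factor 2900/275 = 10.545
Step 3: 125 μL + 250 μL = 375 μL total → factor 375/125 = 3
Step 4: 0.15 mL brought to 3050 μL → factor 3.05/0.15 = 20.333
Step 5: 4-fold → factor 4
Overall dilution factor = 8 × 10.545 × 3 × 20.333 × 4 = 20585
Final = 0.500 mg/mL / 20585 = 2.429 × 10^-5 mg/mL = 0.0243 mg/L

0.0243 mg/L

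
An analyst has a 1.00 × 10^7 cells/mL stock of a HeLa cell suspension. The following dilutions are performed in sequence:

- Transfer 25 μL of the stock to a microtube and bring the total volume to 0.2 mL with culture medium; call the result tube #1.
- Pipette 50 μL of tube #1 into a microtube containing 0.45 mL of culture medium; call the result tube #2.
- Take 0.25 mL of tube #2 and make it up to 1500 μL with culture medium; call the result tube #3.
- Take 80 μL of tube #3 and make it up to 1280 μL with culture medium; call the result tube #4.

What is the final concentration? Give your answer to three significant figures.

1.30 × 10^3 cells/mL

Step 1: 25 μL brought to 0.2 mL → factor 200/25 = 8
Step 2: 50 μL + 0.45 mL = 500 μL total → factor 500/50 = 10
Step 3: 0.25 mL brought to 1500 μL → factor 1.5/0.25 = 6
Step 4: 80 μL brought to 1280 μL → factor 1280/80 = 16
Overall dilution factor = 8 × 10 × 6 × 16 = 7680
Final = 1.00 × 10^7 cells/mL / 7680 = 1.30 × 10^3 cells/mL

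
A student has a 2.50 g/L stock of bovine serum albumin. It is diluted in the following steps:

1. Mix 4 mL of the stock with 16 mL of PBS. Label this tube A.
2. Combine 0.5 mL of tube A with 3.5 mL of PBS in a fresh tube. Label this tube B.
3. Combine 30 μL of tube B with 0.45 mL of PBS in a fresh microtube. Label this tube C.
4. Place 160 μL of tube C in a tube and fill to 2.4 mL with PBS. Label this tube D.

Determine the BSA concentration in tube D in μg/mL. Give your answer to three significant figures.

Step 1: 4 mL + 16 mL = 20 mL total → factor 20/4 = 5
Step 2: 0.5 mL + 3.5 mL = 4 mL total → factor 4/0.5 = 8
Step 3: 30 μL + 0.45 mL = 480 μL total → factor 480/30 = 16
Step 4: 160 μL brought to 2.4 mL → factor 2400/160 = 15
Overall dilution factor = 5 × 8 × 16 × 15 = 9600
Final = 2.50 g/L / 9600 = 0.0002604 g/L = 0.260 μg/mL

0.260 μg/mL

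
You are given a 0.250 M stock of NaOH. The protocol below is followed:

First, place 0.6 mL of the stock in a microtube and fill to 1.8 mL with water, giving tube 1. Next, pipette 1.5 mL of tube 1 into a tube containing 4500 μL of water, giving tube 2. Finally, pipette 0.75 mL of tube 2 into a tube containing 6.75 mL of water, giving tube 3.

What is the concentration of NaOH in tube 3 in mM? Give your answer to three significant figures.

2.08 mM

Step 1: 0.6 mL brought to 1.8 mL → factor 1.8/0.6 = 3
Step 2: 1.5 mL + 4500 μL = 6 mL total → factor 6/1.5 = 4
Step 3: 0.75 mL + 6.75 mL = 7.5 mL total → factor 7.5/0.75 = 10
Overall dilution factor = 3 × 4 × 10 = 120
Final = 0.250 M / 120 = 0.002083 M = 2.08 mM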